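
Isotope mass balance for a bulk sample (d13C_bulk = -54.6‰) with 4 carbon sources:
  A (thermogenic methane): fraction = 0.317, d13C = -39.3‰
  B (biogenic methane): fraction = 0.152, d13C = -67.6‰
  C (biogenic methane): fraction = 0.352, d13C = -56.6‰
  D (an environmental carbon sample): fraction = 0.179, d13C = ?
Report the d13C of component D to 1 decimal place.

-66.7‰

Isotope mass balance: δ_bulk = Σ fᵢ·δᵢ.
-54.6 = 0.317×(-39.3) + 0.152×(-67.6) + 0.352×(-56.6) + 0.179×δ_D
0.179·δ_D = -54.6 − (-42.656) = -11.944
δ_D = -11.944 / 0.179 = -66.72‰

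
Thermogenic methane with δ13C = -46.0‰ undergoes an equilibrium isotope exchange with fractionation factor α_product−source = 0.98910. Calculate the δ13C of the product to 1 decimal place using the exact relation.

-56.4‰

δ_product = (δ_source + 1000)·α − 1000
δ_product = (-46.0 + 1000) × 0.98910 − 1000
δ_product = 943.601 − 1000 = -56.40‰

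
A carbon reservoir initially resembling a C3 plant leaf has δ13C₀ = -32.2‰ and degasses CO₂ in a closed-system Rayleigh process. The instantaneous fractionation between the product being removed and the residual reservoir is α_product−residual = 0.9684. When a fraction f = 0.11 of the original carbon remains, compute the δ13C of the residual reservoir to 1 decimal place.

Rayleigh residual: δ_res = (δ₀ + 1000)·f^(α−1) − 1000
α − 1 = -0.03160
f^(α−1) = 0.11^(-0.03160) = 1.072240
δ_res = (-32.2 + 1000) × 1.072240 − 1000 = 1037.714 − 1000 = 37.71‰

37.7‰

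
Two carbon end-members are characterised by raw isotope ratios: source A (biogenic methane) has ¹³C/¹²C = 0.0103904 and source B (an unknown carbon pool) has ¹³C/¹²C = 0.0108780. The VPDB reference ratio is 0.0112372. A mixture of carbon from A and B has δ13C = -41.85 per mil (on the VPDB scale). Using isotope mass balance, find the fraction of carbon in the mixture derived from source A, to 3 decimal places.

δ_A = (0.0103904/0.0112372 − 1)×1000 = (0.924643 − 1)×1000 = -75.357 per mil
δ_B = (0.0108780/0.0112372 − 1)×1000 = (0.968035 − 1)×1000 = -31.965 per mil
f_A = (δ_mix − δ_B)/(δ_A − δ_B) = (-41.85 − (-31.965))/(-75.357 − (-31.965))
f_A = -9.885 / -43.392 = 0.2278

0.228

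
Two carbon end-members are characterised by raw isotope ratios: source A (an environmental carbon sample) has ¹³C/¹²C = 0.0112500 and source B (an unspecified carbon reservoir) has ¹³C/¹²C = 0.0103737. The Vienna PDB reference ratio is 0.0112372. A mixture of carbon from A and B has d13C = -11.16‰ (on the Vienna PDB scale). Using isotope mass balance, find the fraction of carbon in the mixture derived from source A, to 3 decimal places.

0.842

δ_A = (0.0112500/0.0112372 − 1)×1000 = (1.001139 − 1)×1000 = 1.139‰
δ_B = (0.0103737/0.0112372 − 1)×1000 = (0.923157 − 1)×1000 = -76.843‰
f_A = (δ_mix − δ_B)/(δ_A − δ_B) = (-11.16 − (-76.843))/(1.139 − (-76.843))
f_A = 65.683 / 77.982 = 0.8423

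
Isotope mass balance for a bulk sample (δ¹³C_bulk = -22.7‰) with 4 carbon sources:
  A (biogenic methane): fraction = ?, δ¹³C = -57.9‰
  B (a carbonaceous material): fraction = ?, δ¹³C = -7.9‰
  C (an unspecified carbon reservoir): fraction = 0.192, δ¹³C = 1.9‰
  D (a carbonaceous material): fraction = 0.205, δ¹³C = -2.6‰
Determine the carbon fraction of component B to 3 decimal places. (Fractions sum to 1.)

0.248

Let f_B and f_A be the unknown fractions; fractions sum to 1 so f_B + f_A = 0.603.
Mass balance: Σ fᵢ·δᵢ = δ_bulk ⇒ f_B·(-7.9) + f_A·(-57.9) = -22.7 − (-0.168) = -22.532
Substitute f_A = 0.603 − f_B:
f_B·(-7.9 − -57.9) = -22.532 − 0.603×(-57.9) = 12.382
f_B = 12.382 / 50.0 = 0.2476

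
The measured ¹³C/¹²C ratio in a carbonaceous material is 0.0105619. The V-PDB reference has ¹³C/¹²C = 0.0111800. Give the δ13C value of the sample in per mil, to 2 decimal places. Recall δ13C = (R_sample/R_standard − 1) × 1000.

δ13C = (R_sample / R_standard − 1) × 1000
R_sample / R_standard = 0.0105619 / 0.0111800 = 0.944714
δ13C = (0.944714 − 1) × 1000 = -55.286 per mil

-55.29 per mil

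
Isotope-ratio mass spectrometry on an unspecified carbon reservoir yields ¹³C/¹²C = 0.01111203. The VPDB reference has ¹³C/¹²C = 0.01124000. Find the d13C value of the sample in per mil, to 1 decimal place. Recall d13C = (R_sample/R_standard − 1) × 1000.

-11.4 per mil

d13C = (R_sample / R_standard − 1) × 1000
R_sample / R_standard = 0.01111203 / 0.01124000 = 0.988615
d13C = (0.988615 − 1) × 1000 = -11.39 per mil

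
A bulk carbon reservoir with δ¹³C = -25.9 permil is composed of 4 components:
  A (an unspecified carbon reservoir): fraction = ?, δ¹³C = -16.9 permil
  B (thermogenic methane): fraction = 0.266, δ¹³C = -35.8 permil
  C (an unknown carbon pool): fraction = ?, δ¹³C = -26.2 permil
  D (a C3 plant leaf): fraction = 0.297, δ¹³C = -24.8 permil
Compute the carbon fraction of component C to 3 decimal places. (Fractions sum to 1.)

Let f_C and f_A be the unknown fractions; fractions sum to 1 so f_C + f_A = 0.437.
Mass balance: Σ fᵢ·δᵢ = δ_bulk ⇒ f_C·(-26.2) + f_A·(-16.9) = -25.9 − (-16.888) = -9.012
Substitute f_A = 0.437 − f_C:
f_C·(-26.2 − -16.9) = -9.012 − 0.437×(-16.9) = -1.626
f_C = -1.626 / -9.3 = 0.1749

0.175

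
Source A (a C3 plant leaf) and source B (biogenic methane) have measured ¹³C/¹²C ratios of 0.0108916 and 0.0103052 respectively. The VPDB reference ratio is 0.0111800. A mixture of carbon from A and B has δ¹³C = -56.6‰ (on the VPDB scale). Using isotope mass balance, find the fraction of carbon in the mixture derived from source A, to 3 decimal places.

0.413

δ_A = (0.0108916/0.0111800 − 1)×1000 = (0.974204 − 1)×1000 = -25.796‰
δ_B = (0.0103052/0.0111800 − 1)×1000 = (0.921753 − 1)×1000 = -78.247‰
f_A = (δ_mix − δ_B)/(δ_A − δ_B) = (-56.6 − (-78.247))/(-25.796 − (-78.247))
f_A = 21.647 / 52.451 = 0.4127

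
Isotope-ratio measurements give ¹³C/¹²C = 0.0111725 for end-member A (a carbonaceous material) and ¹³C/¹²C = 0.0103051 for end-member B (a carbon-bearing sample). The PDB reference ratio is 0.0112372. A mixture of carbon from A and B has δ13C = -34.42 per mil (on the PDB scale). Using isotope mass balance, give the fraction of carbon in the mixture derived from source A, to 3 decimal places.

0.629

δ_A = (0.0111725/0.0112372 − 1)×1000 = (0.994242 − 1)×1000 = -5.758 per mil
δ_B = (0.0103051/0.0112372 − 1)×1000 = (0.917052 − 1)×1000 = -82.948 per mil
f_A = (δ_mix − δ_B)/(δ_A − δ_B) = (-34.42 − (-82.948))/(-5.758 − (-82.948))
f_A = 48.528 / 77.190 = 0.6287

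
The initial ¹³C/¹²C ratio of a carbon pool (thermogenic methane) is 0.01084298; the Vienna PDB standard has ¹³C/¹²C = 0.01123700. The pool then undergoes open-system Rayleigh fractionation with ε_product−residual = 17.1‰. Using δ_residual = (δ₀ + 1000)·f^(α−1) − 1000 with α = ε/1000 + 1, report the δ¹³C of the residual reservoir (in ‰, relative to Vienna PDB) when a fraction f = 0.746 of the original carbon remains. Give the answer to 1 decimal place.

δ₀ = (0.01084298/0.01123700 − 1)×1000 = (0.964935 − 1)×1000 = -35.065‰
α − 1 = ε/1000 = 0.0171
f^(α−1) = 0.746^(0.0171) = 0.995002
δ_res = (-35.065 + 1000) × 0.995002 − 1000 = 960.112 − 1000 = -39.89‰

-39.9‰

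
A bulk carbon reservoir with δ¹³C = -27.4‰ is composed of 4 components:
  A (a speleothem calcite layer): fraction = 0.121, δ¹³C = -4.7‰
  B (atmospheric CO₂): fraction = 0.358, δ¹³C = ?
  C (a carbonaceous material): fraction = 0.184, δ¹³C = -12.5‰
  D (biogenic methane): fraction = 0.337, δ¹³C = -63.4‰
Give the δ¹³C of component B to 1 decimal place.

-8.8‰

Isotope mass balance: δ_bulk = Σ fᵢ·δᵢ.
-27.4 = 0.121×(-4.7) + 0.358×δ_B + 0.184×(-12.5) + 0.337×(-63.4)
0.358·δ_B = -27.4 − (-24.235) = -3.165
δ_B = -3.165 / 0.358 = -8.84‰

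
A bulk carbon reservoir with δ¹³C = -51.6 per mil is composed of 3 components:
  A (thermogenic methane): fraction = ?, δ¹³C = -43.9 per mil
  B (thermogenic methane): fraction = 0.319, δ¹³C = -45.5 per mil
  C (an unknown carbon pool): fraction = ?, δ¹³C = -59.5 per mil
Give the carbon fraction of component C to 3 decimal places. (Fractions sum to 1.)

0.461

Let f_C and f_A be the unknown fractions; fractions sum to 1 so f_C + f_A = 0.681.
Mass balance: Σ fᵢ·δᵢ = δ_bulk ⇒ f_C·(-59.5) + f_A·(-43.9) = -51.6 − (-14.514) = -37.086
Substitute f_A = 0.681 − f_C:
f_C·(-59.5 − -43.9) = -37.086 − 0.681×(-43.9) = -7.190
f_C = -7.190 / -15.6 = 0.4609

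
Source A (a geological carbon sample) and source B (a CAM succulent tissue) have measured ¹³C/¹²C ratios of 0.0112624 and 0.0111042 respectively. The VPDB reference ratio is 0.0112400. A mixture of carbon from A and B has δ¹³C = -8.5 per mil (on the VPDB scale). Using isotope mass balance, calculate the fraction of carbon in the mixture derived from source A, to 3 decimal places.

0.254

δ_A = (0.0112624/0.0112400 − 1)×1000 = (1.001993 − 1)×1000 = 1.993 per mil
δ_B = (0.0111042/0.0112400 − 1)×1000 = (0.987918 − 1)×1000 = -12.082 per mil
f_A = (δ_mix − δ_B)/(δ_A − δ_B) = (-8.5 − (-12.082))/(1.993 − (-12.082))
f_A = 3.582 / 14.075 = 0.2545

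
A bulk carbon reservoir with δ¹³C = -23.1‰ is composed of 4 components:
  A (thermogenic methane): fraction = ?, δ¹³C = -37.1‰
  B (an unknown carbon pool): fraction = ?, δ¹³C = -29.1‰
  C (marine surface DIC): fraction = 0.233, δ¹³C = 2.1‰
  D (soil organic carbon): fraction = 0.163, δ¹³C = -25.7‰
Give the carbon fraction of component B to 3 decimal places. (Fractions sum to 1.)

Let f_B and f_A be the unknown fractions; fractions sum to 1 so f_B + f_A = 0.604.
Mass balance: Σ fᵢ·δᵢ = δ_bulk ⇒ f_B·(-29.1) + f_A·(-37.1) = -23.1 − (-3.700) = -19.400
Substitute f_A = 0.604 − f_B:
f_B·(-29.1 − -37.1) = -19.400 − 0.604×(-37.1) = 3.008
f_B = 3.008 / 8.0 = 0.3760

0.376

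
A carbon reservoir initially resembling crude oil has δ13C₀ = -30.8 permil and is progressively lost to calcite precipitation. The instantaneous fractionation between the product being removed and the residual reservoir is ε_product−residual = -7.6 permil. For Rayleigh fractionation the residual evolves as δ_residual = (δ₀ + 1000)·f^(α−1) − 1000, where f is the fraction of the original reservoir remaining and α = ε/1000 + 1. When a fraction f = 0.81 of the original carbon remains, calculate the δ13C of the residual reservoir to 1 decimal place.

-29.2 permil

Rayleigh residual: δ_res = (δ₀ + 1000)·f^(α−1) − 1000
α = ε/1000 + 1 = 0.99240, so α − 1 = -0.00760
f^(α−1) = 0.81^(-0.00760) = 1.001603
δ_res = (-30.8 + 1000) × 1.001603 − 1000 = 970.753 − 1000 = -29.25 permil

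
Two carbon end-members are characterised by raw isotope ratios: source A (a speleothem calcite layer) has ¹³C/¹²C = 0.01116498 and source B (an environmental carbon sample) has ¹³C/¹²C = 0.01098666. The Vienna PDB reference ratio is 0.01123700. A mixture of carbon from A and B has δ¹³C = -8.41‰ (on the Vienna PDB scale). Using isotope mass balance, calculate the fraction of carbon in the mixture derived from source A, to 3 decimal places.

δ_A = (0.01116498/0.01123700 − 1)×1000 = (0.993591 − 1)×1000 = -6.409‰
δ_B = (0.01098666/0.01123700 − 1)×1000 = (0.977722 − 1)×1000 = -22.278‰
f_A = (δ_mix − δ_B)/(δ_A − δ_B) = (-8.41 − (-22.278))/(-6.409 − (-22.278))
f_A = 13.868 / 15.869 = 0.8739

0.874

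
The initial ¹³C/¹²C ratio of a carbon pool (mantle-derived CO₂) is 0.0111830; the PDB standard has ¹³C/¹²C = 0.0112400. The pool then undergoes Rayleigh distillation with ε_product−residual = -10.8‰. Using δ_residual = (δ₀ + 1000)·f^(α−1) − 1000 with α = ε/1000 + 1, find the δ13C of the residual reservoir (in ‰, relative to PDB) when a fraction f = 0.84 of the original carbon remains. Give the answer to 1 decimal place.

δ₀ = (0.0111830/0.0112400 − 1)×1000 = (0.994929 − 1)×1000 = -5.071‰
α − 1 = ε/1000 = -0.0108
f^(α−1) = 0.84^(-0.0108) = 1.001885
δ_res = (-5.071 + 1000) × 1.001885 − 1000 = 996.804 − 1000 = -3.20‰

-3.2‰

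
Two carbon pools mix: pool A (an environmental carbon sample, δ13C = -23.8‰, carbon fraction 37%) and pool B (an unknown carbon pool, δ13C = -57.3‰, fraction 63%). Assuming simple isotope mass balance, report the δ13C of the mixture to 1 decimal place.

-44.9‰

δ_mix = f_A·δ_A + f_B·δ_B
δ_mix = 0.37 × (-23.8) + 0.63 × (-57.3)
δ_mix = -8.81 + -36.10 = -44.91‰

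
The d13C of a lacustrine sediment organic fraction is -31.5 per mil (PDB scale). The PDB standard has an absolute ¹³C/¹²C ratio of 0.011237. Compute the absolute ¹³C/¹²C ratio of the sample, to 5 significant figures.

0.010883

R_sample = R_standard × (d13C/1000 + 1)
R_sample = 0.011237 × (-31.5/1000 + 1) = 0.011237 × 0.968500
R_sample = 0.0108830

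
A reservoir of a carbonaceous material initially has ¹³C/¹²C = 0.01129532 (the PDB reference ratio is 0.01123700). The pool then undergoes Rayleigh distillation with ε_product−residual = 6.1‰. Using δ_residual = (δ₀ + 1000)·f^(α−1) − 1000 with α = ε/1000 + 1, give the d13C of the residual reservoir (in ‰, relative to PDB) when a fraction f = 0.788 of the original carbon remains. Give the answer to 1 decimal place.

3.7‰

δ₀ = (0.01129532/0.01123700 − 1)×1000 = (1.005190 − 1)×1000 = 5.190‰
α − 1 = ε/1000 = 0.0061
f^(α−1) = 0.788^(0.0061) = 0.998548
δ_res = (5.190 + 1000) × 0.998548 − 1000 = 1003.730 − 1000 = 3.73‰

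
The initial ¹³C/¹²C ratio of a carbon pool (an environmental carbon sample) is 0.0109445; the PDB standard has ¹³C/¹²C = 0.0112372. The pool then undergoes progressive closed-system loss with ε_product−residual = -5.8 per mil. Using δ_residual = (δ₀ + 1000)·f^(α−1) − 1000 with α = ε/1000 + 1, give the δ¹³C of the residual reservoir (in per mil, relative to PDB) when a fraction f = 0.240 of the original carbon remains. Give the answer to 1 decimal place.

δ₀ = (0.0109445/0.0112372 − 1)×1000 = (0.973953 − 1)×1000 = -26.047 per mil
α − 1 = ε/1000 = -0.0058
f^(α−1) = 0.240^(-0.0058) = 1.008312
δ_res = (-26.047 + 1000) × 1.008312 − 1000 = 982.048 − 1000 = -17.95 per mil

-18.0 per mil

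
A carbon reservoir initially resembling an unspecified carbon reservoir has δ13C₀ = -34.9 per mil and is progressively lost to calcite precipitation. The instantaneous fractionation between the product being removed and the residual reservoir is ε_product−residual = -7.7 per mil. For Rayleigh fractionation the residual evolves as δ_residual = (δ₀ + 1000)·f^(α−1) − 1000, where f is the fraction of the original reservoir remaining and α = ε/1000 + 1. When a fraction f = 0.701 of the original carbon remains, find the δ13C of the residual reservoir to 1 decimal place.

Rayleigh residual: δ_res = (δ₀ + 1000)·f^(α−1) − 1000
α = ε/1000 + 1 = 0.99230, so α − 1 = -0.00770
f^(α−1) = 0.701^(-0.00770) = 1.002739
δ_res = (-34.9 + 1000) × 1.002739 − 1000 = 967.744 − 1000 = -32.26 per mil

-32.3 per mil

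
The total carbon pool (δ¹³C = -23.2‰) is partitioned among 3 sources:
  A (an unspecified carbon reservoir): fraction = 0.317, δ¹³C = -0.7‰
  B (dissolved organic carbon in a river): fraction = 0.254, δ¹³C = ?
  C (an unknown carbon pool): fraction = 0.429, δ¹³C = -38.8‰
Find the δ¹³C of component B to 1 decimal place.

-24.9‰

Isotope mass balance: δ_bulk = Σ fᵢ·δᵢ.
-23.2 = 0.317×(-0.7) + 0.254×δ_B + 0.429×(-38.8)
0.254·δ_B = -23.2 − (-16.867) = -6.333
δ_B = -6.333 / 0.254 = -24.93‰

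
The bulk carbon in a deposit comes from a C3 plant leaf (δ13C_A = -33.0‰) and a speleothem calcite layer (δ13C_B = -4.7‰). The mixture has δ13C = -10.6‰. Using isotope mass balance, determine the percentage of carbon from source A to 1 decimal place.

δ_mix = f_A·δ_A + (1 − f_A)·δ_B  ⇒  f_A = (δ_mix − δ_B)/(δ_A − δ_B)
f_A = (-10.6 − (-4.7)) / (-33.0 − (-4.7))
f_A = -5.9 / -28.3 = 0.2085

20.8%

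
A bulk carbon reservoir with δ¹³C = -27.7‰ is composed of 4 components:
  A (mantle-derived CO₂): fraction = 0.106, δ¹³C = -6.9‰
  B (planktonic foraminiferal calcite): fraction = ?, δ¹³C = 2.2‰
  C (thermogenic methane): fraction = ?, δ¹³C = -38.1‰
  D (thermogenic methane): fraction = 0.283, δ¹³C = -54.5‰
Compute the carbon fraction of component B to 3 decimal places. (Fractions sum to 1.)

0.291

Let f_B and f_C be the unknown fractions; fractions sum to 1 so f_B + f_C = 0.611.
Mass balance: Σ fᵢ·δᵢ = δ_bulk ⇒ f_B·(2.2) + f_C·(-38.1) = -27.7 − (-16.155) = -11.545
Substitute f_C = 0.611 − f_B:
f_B·(2.2 − -38.1) = -11.545 − 0.611×(-38.1) = 11.734
f_B = 11.734 / 40.3 = 0.2912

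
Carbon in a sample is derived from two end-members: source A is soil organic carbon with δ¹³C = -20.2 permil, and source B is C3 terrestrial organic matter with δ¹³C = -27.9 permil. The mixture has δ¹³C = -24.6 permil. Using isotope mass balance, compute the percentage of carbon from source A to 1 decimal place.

δ_mix = f_A·δ_A + (1 − f_A)·δ_B  ⇒  f_A = (δ_mix − δ_B)/(δ_A − δ_B)
f_A = (-24.6 − (-27.9)) / (-20.2 − (-27.9))
f_A = 3.3 / 7.7 = 0.4286

42.9%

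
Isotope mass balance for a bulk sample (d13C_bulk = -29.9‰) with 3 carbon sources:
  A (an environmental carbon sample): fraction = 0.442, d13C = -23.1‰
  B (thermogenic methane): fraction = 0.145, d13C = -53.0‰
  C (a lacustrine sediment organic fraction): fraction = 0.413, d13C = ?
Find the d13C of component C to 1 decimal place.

-29.1‰

Isotope mass balance: δ_bulk = Σ fᵢ·δᵢ.
-29.9 = 0.442×(-23.1) + 0.145×(-53.0) + 0.413×δ_C
0.413·δ_C = -29.9 − (-17.895) = -12.005
δ_C = -12.005 / 0.413 = -29.07‰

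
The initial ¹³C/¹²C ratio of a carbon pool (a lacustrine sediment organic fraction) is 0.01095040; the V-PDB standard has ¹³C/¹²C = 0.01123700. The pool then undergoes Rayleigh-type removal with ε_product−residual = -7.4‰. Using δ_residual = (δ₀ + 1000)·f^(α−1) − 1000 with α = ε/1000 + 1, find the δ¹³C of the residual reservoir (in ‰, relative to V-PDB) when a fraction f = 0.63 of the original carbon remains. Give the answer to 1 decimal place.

-22.2‰

δ₀ = (0.01095040/0.01123700 − 1)×1000 = (0.974495 − 1)×1000 = -25.505‰
α − 1 = ε/1000 = -0.0074
f^(α−1) = 0.63^(-0.0074) = 1.003425
δ_res = (-25.505 + 1000) × 1.003425 − 1000 = 977.833 − 1000 = -22.17‰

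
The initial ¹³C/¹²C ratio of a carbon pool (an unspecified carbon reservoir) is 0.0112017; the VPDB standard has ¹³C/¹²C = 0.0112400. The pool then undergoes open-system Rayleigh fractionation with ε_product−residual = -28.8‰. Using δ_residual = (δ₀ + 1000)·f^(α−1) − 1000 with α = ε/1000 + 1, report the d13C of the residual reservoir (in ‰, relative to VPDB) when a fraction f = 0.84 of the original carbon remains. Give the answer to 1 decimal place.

1.6‰

δ₀ = (0.0112017/0.0112400 − 1)×1000 = (0.996593 − 1)×1000 = -3.407‰
α − 1 = ε/1000 = -0.0288
f^(α−1) = 0.84^(-0.0288) = 1.005034
δ_res = (-3.407 + 1000) × 1.005034 − 1000 = 1001.609 − 1000 = 1.61‰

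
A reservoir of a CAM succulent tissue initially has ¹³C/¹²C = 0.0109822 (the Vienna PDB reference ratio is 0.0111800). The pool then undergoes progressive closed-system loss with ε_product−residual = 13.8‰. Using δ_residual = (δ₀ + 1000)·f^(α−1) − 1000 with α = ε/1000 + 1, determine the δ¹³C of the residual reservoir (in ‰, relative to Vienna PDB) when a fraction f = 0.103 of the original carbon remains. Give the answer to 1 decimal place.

δ₀ = (0.0109822/0.0111800 − 1)×1000 = (0.982308 − 1)×1000 = -17.692‰
α − 1 = ε/1000 = 0.0138
f^(α−1) = 0.103^(0.0138) = 0.969119
δ_res = (-17.692 + 1000) × 0.969119 − 1000 = 951.973 − 1000 = -48.03‰

-48.0‰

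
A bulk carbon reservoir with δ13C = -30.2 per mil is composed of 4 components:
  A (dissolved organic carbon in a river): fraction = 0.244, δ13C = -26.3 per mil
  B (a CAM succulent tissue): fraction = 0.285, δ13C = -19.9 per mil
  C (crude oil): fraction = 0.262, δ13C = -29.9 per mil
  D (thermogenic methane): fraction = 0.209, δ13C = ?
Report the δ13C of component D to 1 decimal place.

-49.2 per mil

Isotope mass balance: δ_bulk = Σ fᵢ·δᵢ.
-30.2 = 0.244×(-26.3) + 0.285×(-19.9) + 0.262×(-29.9) + 0.209×δ_D
0.209·δ_D = -30.2 − (-19.922) = -10.277
δ_D = -10.277 / 0.209 = -49.17 per mil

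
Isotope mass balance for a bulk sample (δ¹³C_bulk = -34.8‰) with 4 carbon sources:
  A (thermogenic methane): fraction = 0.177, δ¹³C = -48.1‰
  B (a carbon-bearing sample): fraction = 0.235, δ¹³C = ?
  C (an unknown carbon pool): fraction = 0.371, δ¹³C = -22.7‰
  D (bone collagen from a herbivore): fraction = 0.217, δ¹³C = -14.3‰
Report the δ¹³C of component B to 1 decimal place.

-62.8‰

Isotope mass balance: δ_bulk = Σ fᵢ·δᵢ.
-34.8 = 0.177×(-48.1) + 0.235×δ_B + 0.371×(-22.7) + 0.217×(-14.3)
0.235·δ_B = -34.8 − (-20.038) = -14.761
δ_B = -14.761 / 0.235 = -62.81‰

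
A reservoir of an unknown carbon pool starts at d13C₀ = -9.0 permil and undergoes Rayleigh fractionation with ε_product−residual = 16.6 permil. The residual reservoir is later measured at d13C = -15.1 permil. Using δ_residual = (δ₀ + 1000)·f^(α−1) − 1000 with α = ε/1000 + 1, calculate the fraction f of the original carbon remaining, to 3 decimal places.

0.689

α − 1 = ε/1000 = 0.0166
(δ_res + 1000)/(δ₀ + 1000) = (-15.1 + 1000)/(-9.0 + 1000) = 984.9/991.0 = 0.993845
f = 0.993845^(1/0.0166) = exp(ln(0.993845)/0.0166) = exp(-0.00617/0.0166)
f = exp(-0.3720) = 0.6894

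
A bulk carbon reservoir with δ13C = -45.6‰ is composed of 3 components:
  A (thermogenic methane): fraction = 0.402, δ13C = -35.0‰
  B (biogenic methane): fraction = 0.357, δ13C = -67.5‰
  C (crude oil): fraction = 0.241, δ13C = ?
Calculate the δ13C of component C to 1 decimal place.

Isotope mass balance: δ_bulk = Σ fᵢ·δᵢ.
-45.6 = 0.402×(-35.0) + 0.357×(-67.5) + 0.241×δ_C
0.241·δ_C = -45.6 − (-38.168) = -7.432
δ_C = -7.432 / 0.241 = -30.84‰

-30.8‰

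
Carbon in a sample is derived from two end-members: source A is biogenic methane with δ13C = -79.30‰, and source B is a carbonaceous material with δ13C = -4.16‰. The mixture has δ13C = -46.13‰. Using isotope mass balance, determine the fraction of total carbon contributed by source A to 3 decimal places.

δ_mix = f_A·δ_A + (1 − f_A)·δ_B  ⇒  f_A = (δ_mix − δ_B)/(δ_A − δ_B)
f_A = (-46.13 − (-4.16)) / (-79.30 − (-4.16))
f_A = -41.97 / -75.14 = 0.5586

0.559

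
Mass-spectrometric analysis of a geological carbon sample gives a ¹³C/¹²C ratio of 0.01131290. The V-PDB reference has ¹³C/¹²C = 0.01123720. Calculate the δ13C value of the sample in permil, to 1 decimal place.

δ13C = (R_sample / R_standard − 1) × 1000
R_sample / R_standard = 0.01131290 / 0.01123720 = 1.006737
δ13C = (1.006737 − 1) × 1000 = 6.74 permil

6.7 permil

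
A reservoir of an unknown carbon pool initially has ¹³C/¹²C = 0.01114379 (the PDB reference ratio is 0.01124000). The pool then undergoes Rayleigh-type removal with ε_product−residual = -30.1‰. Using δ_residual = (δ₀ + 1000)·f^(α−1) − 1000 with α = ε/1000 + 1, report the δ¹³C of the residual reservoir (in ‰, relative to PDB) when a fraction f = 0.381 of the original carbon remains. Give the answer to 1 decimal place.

20.7‰

δ₀ = (0.01114379/0.01124000 − 1)×1000 = (0.991440 − 1)×1000 = -8.560‰
α − 1 = ε/1000 = -0.0301
f^(α−1) = 0.381^(-0.0301) = 1.029471
δ_res = (-8.560 + 1000) × 1.029471 − 1000 = 1020.659 − 1000 = 20.66‰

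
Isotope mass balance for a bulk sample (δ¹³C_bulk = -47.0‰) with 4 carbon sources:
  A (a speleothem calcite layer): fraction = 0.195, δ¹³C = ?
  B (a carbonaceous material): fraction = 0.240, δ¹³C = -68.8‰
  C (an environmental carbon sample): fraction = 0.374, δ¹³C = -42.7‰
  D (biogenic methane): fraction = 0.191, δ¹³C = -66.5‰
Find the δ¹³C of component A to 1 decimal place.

-9.3‰

Isotope mass balance: δ_bulk = Σ fᵢ·δᵢ.
-47.0 = 0.195×δ_A + 0.240×(-68.8) + 0.374×(-42.7) + 0.191×(-66.5)
0.195·δ_A = -47.0 − (-45.183) = -1.817
δ_A = -1.817 / 0.195 = -9.32‰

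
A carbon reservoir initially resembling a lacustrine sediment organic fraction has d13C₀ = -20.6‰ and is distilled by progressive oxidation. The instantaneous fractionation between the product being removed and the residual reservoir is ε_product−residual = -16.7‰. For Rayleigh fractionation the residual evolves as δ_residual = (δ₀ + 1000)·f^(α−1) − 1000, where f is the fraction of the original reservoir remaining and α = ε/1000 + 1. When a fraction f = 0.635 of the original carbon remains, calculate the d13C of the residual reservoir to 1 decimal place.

Rayleigh residual: δ_res = (δ₀ + 1000)·f^(α−1) − 1000
α = ε/1000 + 1 = 0.98330, so α − 1 = -0.01670
f^(α−1) = 0.635^(-0.01670) = 1.007613
δ_res = (-20.6 + 1000) × 1.007613 − 1000 = 986.856 − 1000 = -13.14‰

-13.1‰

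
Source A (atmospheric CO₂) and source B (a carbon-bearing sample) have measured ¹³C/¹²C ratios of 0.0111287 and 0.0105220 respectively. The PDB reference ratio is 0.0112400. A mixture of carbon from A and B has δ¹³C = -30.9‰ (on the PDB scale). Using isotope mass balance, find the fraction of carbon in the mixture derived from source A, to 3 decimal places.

0.611

δ_A = (0.0111287/0.0112400 − 1)×1000 = (0.990098 − 1)×1000 = -9.902‰
δ_B = (0.0105220/0.0112400 − 1)×1000 = (0.936121 − 1)×1000 = -63.879‰
f_A = (δ_mix − δ_B)/(δ_A − δ_B) = (-30.9 − (-63.879))/(-9.902 − (-63.879))
f_A = 32.979 / 53.977 = 0.6110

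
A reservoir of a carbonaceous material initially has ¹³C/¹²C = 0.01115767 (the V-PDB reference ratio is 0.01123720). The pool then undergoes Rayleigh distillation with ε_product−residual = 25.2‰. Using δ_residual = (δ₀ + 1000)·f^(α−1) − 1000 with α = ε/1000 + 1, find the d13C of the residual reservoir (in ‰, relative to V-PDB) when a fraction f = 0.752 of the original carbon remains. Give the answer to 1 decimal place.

δ₀ = (0.01115767/0.01123720 − 1)×1000 = (0.992923 − 1)×1000 = -7.077‰
α − 1 = ε/1000 = 0.0252
f^(α−1) = 0.752^(0.0252) = 0.992843
δ_res = (-7.077 + 1000) × 0.992843 − 1000 = 985.817 − 1000 = -14.18‰

-14.2‰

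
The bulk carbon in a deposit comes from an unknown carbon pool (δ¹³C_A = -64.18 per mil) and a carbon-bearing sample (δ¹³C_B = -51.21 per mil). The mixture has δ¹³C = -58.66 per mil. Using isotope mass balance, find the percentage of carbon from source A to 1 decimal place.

57.4%

δ_mix = f_A·δ_A + (1 − f_A)·δ_B  ⇒  f_A = (δ_mix − δ_B)/(δ_A − δ_B)
f_A = (-58.66 − (-51.21)) / (-64.18 − (-51.21))
f_A = -7.45 / -12.97 = 0.5744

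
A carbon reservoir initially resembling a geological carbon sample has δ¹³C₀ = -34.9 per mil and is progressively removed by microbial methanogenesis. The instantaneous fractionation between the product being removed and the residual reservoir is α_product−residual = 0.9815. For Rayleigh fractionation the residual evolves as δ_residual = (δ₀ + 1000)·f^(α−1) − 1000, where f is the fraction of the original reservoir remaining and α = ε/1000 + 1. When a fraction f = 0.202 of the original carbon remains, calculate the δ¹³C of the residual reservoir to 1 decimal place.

Rayleigh residual: δ_res = (δ₀ + 1000)·f^(α−1) − 1000
α − 1 = -0.01850
f^(α−1) = 0.202^(-0.01850) = 1.030033
δ_res = (-34.9 + 1000) × 1.030033 − 1000 = 994.085 − 1000 = -5.92 per mil

-5.9 per mil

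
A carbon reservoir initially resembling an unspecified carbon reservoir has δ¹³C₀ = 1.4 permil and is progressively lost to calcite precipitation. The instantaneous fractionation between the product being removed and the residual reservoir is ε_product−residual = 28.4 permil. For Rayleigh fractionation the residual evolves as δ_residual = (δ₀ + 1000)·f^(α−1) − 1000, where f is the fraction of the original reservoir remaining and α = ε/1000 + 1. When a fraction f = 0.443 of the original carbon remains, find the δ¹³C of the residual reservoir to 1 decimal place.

-21.5 permil

Rayleigh residual: δ_res = (δ₀ + 1000)·f^(α−1) − 1000
α = ε/1000 + 1 = 1.02840, so α − 1 = 0.02840
f^(α−1) = 0.443^(0.02840) = 0.977142
δ_res = (1.4 + 1000) × 0.977142 − 1000 = 978.510 − 1000 = -21.49 permil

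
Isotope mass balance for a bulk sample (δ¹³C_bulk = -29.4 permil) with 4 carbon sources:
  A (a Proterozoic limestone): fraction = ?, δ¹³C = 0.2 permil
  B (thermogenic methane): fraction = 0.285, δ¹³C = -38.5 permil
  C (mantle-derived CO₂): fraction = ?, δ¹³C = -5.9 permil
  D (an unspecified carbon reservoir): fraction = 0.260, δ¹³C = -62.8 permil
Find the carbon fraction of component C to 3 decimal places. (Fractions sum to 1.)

0.359

Let f_C and f_A be the unknown fractions; fractions sum to 1 so f_C + f_A = 0.455.
Mass balance: Σ fᵢ·δᵢ = δ_bulk ⇒ f_C·(-5.9) + f_A·(0.2) = -29.4 − (-27.300) = -2.099
Substitute f_A = 0.455 − f_C:
f_C·(-5.9 − 0.2) = -2.099 − 0.455×(0.2) = -2.190
f_C = -2.190 / -6.1 = 0.3591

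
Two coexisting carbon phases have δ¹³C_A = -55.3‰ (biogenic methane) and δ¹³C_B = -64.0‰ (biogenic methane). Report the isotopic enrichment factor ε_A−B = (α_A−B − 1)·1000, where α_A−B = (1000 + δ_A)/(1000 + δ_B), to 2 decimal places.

9.29‰

α_A−B = (1000 + -55.3) / (1000 + -64.0) = 944.7 / 936.0 = 1.009295
ε_A−B = (1.009295 − 1) × 1000 = 9.295‰
(The approximation ε ≈ δ_A − δ_B would give 8.7‰.)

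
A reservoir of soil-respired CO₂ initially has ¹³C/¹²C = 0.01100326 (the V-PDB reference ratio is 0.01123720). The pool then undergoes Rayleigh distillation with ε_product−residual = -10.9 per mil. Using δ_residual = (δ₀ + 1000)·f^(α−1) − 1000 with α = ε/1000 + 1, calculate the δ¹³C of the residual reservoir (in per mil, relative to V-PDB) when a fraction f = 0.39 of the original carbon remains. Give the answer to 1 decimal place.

-10.7 per mil

δ₀ = (0.01100326/0.01123720 − 1)×1000 = (0.979182 − 1)×1000 = -20.818 per mil
α − 1 = ε/1000 = -0.0109
f^(α−1) = 0.39^(-0.0109) = 1.010316
δ_res = (-20.818 + 1000) × 1.010316 − 1000 = 989.283 − 1000 = -10.72 per mil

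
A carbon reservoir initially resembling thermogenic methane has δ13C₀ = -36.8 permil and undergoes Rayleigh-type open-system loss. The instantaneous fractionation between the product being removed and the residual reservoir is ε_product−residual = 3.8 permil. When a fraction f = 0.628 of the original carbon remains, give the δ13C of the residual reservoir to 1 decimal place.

Rayleigh residual: δ_res = (δ₀ + 1000)·f^(α−1) − 1000
α = ε/1000 + 1 = 1.00380, so α − 1 = 0.00380
f^(α−1) = 0.628^(0.00380) = 0.998234
δ_res = (-36.8 + 1000) × 0.998234 − 1000 = 961.499 − 1000 = -38.50 permil

-38.5 permil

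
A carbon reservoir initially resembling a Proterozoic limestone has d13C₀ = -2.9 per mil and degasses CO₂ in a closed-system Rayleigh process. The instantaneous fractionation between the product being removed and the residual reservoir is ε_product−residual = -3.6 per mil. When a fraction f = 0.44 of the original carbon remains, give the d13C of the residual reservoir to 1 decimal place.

0.1 per mil

Rayleigh residual: δ_res = (δ₀ + 1000)·f^(α−1) − 1000
α = ε/1000 + 1 = 0.99640, so α − 1 = -0.00360
f^(α−1) = 0.44^(-0.00360) = 1.002960
δ_res = (-2.9 + 1000) × 1.002960 − 1000 = 1000.051 − 1000 = 0.05 per mil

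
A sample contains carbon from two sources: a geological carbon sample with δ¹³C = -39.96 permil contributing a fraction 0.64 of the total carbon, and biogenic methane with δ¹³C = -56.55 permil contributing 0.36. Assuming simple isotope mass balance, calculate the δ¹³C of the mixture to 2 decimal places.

δ_mix = f_A·δ_A + f_B·δ_B
δ_mix = 0.64 × (-39.96) + 0.36 × (-56.55)
δ_mix = -25.574 + -20.358 = -45.932 permil

-45.93 permil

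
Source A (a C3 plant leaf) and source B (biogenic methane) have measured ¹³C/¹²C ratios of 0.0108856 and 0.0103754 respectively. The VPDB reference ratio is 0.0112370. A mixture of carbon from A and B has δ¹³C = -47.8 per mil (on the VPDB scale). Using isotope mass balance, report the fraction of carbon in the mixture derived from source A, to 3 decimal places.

δ_A = (0.0108856/0.0112370 − 1)×1000 = (0.968728 − 1)×1000 = -31.272 per mil
δ_B = (0.0103754/0.0112370 − 1)×1000 = (0.923325 − 1)×1000 = -76.675 per mil
f_A = (δ_mix − δ_B)/(δ_A − δ_B) = (-47.8 − (-76.675))/(-31.272 − (-76.675))
f_A = 28.875 / 45.404 = 0.6360

0.636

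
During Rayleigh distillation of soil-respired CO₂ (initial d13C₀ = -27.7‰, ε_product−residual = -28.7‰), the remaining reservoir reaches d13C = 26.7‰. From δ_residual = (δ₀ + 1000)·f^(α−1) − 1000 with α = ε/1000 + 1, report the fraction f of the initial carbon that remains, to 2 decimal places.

α − 1 = ε/1000 = -0.0287
(δ_res + 1000)/(δ₀ + 1000) = (26.7 + 1000)/(-27.7 + 1000) = 1026.7/972.3 = 1.055950
f = 1.055950^(1/-0.0287) = exp(ln(1.055950)/-0.0287) = exp(0.05444/-0.0287)
f = exp(-1.8969) = 0.1500

0.15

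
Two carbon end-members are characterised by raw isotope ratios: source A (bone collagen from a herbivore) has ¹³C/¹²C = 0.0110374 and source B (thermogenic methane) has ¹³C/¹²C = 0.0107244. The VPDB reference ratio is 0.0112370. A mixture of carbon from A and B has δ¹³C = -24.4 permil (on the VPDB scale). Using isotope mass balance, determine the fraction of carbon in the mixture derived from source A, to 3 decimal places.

0.762

δ_A = (0.0110374/0.0112370 − 1)×1000 = (0.982237 − 1)×1000 = -17.763 permil
δ_B = (0.0107244/0.0112370 − 1)×1000 = (0.954383 − 1)×1000 = -45.617 permil
f_A = (δ_mix − δ_B)/(δ_A − δ_B) = (-24.4 − (-45.617))/(-17.763 − (-45.617))
f_A = 21.217 / 27.854 = 0.7617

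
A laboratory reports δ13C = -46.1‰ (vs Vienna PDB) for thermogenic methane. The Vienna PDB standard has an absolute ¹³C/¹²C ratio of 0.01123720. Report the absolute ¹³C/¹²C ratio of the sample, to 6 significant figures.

R_sample = R_standard × (δ13C/1000 + 1)
R_sample = 0.01123720 × (-46.1/1000 + 1) = 0.01123720 × 0.953900
R_sample = 0.0107192

0.0107192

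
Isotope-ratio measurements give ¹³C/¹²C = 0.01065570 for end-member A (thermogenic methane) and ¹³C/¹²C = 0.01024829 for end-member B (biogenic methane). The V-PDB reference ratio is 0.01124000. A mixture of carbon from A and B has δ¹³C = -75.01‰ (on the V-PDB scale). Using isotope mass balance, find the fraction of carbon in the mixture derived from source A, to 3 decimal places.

δ_A = (0.01065570/0.01124000 − 1)×1000 = (0.948016 − 1)×1000 = -51.984‰
δ_B = (0.01024829/0.01124000 − 1)×1000 = (0.911770 − 1)×1000 = -88.230‰
f_A = (δ_mix − δ_B)/(δ_A − δ_B) = (-75.01 − (-88.230))/(-51.984 − (-88.230))
f_A = 13.220 / 36.246 = 0.3647

0.365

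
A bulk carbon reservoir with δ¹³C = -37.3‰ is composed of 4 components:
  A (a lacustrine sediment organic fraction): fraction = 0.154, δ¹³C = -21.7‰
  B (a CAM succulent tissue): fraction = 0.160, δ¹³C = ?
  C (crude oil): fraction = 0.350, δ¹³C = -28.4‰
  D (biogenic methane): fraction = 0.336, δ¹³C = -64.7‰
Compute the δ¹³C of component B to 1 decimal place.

-14.2‰

Isotope mass balance: δ_bulk = Σ fᵢ·δᵢ.
-37.3 = 0.154×(-21.7) + 0.160×δ_B + 0.350×(-28.4) + 0.336×(-64.7)
0.160·δ_B = -37.3 − (-35.021) = -2.279
δ_B = -2.279 / 0.160 = -14.24‰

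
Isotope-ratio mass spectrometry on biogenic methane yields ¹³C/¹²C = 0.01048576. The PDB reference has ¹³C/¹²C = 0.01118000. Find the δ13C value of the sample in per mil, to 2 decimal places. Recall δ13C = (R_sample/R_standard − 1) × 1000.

-62.10 per mil

δ13C = (R_sample / R_standard − 1) × 1000
R_sample / R_standard = 0.01048576 / 0.01118000 = 0.937903
δ13C = (0.937903 − 1) × 1000 = -62.097 per mil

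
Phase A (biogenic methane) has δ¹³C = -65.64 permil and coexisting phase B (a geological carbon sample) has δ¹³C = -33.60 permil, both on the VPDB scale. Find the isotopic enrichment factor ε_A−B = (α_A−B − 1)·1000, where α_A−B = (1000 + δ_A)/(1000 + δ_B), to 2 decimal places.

-33.15 permil

α_A−B = (1000 + -65.64) / (1000 + -33.60) = 934.36 / 966.40 = 0.966846
ε_A−B = (0.966846 − 1) × 1000 = -33.154 permil
(The approximation ε ≈ δ_A − δ_B would give -32.04 permil.)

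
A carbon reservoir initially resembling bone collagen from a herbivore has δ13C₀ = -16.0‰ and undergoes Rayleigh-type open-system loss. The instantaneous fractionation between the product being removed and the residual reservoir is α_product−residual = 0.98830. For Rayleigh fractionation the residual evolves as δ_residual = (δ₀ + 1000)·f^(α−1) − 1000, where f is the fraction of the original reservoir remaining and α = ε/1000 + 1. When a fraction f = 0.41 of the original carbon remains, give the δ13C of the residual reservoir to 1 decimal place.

-5.7‰

Rayleigh residual: δ_res = (δ₀ + 1000)·f^(α−1) − 1000
α − 1 = -0.01170
f^(α−1) = 0.41^(-0.01170) = 1.010486
δ_res = (-16.0 + 1000) × 1.010486 − 1000 = 994.319 − 1000 = -5.68‰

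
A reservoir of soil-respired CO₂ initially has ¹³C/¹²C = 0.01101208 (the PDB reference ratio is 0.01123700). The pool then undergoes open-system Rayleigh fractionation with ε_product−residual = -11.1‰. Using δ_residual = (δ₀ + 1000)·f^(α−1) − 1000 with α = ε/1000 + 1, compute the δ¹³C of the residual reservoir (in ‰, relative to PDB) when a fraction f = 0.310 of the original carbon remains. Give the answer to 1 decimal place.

-7.2‰

δ₀ = (0.01101208/0.01123700 − 1)×1000 = (0.979984 − 1)×1000 = -20.016‰
α − 1 = ε/1000 = -0.0111
f^(α−1) = 0.310^(-0.0111) = 1.013085
δ_res = (-20.016 + 1000) × 1.013085 − 1000 = 992.807 − 1000 = -7.19‰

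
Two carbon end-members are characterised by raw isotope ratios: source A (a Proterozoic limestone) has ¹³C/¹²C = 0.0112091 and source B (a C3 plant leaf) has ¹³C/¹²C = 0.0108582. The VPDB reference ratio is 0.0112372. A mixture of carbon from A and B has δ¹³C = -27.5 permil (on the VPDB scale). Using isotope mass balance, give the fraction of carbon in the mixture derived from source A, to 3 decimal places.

δ_A = (0.0112091/0.0112372 − 1)×1000 = (0.997499 − 1)×1000 = -2.501 permil
δ_B = (0.0108582/0.0112372 − 1)×1000 = (0.966273 − 1)×1000 = -33.727 permil
f_A = (δ_mix − δ_B)/(δ_A − δ_B) = (-27.5 − (-33.727))/(-2.501 − (-33.727))
f_A = 6.227 / 31.227 = 0.1994

0.199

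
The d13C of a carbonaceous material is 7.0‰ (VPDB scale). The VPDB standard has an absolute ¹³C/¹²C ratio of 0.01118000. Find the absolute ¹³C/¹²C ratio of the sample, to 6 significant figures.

0.0112583

R_sample = R_standard × (d13C/1000 + 1)
R_sample = 0.01118000 × (7.0/1000 + 1) = 0.01118000 × 1.007000
R_sample = 0.0112583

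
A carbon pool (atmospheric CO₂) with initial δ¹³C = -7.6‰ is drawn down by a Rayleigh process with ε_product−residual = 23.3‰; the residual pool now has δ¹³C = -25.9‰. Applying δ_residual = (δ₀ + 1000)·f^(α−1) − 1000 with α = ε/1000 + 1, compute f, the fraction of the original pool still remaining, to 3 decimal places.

α − 1 = ε/1000 = 0.0233
(δ_res + 1000)/(δ₀ + 1000) = (-25.9 + 1000)/(-7.6 + 1000) = 974.1/992.4 = 0.981560
f = 0.981560^(1/0.0233) = exp(ln(0.981560)/0.0233) = exp(-0.01861/0.0233)
f = exp(-0.7988) = 0.4499

0.450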